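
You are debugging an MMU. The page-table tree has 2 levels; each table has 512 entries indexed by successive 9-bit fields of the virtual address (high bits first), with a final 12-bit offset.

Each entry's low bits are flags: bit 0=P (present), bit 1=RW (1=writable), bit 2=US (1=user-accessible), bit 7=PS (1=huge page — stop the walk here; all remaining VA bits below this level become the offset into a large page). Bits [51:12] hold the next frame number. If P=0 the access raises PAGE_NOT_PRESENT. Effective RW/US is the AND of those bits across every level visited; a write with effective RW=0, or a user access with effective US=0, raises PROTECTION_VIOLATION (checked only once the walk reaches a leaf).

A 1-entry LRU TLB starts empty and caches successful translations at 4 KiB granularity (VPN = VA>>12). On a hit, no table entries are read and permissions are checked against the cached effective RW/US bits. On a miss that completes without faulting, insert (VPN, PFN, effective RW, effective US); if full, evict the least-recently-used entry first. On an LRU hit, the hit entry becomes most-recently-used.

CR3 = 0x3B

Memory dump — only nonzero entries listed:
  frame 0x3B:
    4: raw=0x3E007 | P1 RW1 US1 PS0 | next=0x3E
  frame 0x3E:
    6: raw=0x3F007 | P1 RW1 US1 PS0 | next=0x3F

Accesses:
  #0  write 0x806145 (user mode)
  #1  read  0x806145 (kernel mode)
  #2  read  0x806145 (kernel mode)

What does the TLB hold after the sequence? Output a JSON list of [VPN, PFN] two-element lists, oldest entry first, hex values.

Trace:
#0 VA=0x806145 (w,user):
  lvl0: tbl 0x3B, slot 4 ⇒ 0x3E007 (P1/RW1/US1/PS0)
  lvl1: tbl 0x3E, slot 6 ⇒ 0x3F007 (P1/RW1/US1/PS0)
  ✓ 0x3F145  — 2 lookups
#1 VA=0x806145 (r,kernel):
  TLB hit vpn=0x806 → PA=0x3F145
#2 VA=0x806145 (r,kernel):
  TLB hit vpn=0x806 → PA=0x3F145

TLB: [["0x806", "0x3F"]]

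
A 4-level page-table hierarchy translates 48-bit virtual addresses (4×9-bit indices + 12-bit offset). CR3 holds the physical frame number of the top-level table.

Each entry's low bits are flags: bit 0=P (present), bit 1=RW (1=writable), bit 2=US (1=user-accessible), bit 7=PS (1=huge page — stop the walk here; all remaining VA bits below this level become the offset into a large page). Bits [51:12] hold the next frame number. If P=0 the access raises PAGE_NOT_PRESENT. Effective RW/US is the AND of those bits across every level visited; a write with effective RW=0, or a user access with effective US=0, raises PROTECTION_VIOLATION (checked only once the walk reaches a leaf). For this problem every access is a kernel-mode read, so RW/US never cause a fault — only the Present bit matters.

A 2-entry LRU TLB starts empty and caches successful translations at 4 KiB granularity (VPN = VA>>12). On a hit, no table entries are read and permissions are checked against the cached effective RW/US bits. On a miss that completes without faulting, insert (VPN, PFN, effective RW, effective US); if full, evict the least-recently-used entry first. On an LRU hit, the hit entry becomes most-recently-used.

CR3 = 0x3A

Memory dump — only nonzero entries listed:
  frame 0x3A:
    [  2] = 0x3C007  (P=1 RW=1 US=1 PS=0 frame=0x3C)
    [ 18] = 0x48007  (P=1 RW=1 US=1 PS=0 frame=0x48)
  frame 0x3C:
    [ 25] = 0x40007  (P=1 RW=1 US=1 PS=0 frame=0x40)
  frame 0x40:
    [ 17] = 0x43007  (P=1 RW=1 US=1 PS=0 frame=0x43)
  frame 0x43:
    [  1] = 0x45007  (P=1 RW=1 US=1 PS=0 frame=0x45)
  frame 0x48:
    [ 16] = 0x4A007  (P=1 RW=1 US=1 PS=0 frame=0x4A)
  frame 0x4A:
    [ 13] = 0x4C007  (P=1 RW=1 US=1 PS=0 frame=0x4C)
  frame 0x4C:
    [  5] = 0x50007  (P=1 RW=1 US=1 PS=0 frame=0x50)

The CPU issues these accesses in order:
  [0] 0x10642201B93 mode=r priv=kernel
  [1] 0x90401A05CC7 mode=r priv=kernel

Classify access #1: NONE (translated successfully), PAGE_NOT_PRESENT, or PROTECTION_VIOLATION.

Walk each access:
#0 VA=0x10642201B93 (r,kernel):
  [0] read 0x3A idx=2: raw=0x3C007 flags P=1 W=1 U=1 S=0
  [1] read 0x3C idx=25: raw=0x40007 flags P=1 W=1 U=1 S=0
  [2] read 0x40 idx=17: raw=0x43007 flags P=1 W=1 U=1 S=0
  [3] read 0x43 idx=1: raw=0x45007 flags P=1 W=1 U=1 S=0
  → PA=0x45B93  (4 entries read)
#1 VA=0x90401A05CC7 (r,kernel):
  [0] read 0x3A idx=18: raw=0x48007 flags P=1 W=1 U=1 S=0
  [1] read 0x48 idx=16: raw=0x4A007 flags P=1 W=1 U=1 S=0
  [2] read 0x4A idx=13: raw=0x4C007 flags P=1 W=1 U=1 S=0
  [3] read 0x4C idx=5: raw=0x50007 flags P=1 W=1 U=1 S=0
  → PA=0x50CC7  (4 entries read)

Access #1 fault: NONE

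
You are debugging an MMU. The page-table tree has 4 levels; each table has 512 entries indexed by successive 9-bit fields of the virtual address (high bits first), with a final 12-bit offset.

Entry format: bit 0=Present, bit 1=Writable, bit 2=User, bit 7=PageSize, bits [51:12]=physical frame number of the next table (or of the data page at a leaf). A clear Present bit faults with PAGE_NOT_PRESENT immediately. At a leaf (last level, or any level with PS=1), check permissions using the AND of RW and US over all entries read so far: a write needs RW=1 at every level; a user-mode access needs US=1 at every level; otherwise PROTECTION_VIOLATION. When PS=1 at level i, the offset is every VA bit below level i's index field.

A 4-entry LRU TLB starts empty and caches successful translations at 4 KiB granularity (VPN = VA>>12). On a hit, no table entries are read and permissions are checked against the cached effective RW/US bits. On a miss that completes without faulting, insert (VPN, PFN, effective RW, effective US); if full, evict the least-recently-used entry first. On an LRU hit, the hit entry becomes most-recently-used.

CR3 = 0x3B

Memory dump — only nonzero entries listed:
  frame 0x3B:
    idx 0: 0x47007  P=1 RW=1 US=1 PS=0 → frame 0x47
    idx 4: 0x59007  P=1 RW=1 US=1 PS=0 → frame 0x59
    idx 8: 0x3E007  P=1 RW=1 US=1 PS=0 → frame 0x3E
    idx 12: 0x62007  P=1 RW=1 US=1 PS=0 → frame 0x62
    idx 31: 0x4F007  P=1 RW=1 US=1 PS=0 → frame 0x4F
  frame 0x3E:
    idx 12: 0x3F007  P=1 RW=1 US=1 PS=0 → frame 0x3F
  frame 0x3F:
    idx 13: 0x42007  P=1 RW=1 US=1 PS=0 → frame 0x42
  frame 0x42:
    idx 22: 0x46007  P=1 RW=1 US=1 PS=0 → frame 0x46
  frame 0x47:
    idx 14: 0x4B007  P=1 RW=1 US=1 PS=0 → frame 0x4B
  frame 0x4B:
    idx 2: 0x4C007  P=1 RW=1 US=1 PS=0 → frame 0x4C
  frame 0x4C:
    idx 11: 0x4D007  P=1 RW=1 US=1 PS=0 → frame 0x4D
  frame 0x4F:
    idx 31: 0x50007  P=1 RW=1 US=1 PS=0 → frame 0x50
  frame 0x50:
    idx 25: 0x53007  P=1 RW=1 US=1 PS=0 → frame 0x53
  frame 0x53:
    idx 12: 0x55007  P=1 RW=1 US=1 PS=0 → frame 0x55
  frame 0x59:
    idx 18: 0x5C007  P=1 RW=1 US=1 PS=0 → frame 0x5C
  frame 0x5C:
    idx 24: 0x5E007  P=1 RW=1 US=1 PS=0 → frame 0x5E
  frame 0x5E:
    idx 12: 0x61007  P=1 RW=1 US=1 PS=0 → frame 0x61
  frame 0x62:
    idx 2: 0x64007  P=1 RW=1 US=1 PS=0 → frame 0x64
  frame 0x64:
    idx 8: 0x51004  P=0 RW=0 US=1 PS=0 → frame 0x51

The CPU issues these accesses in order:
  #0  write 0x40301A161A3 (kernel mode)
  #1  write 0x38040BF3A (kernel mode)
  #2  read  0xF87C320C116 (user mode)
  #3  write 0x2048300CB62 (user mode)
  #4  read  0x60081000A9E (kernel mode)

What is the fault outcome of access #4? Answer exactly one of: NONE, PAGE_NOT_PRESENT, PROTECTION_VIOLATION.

Per-access translation:
#0 VA=0x40301A161A3 (w,kernel):
  [0] read 0x3B idx=8: raw=0x3E007 flags P=1 W=1 U=1 S=0
  [1] read 0x3E idx=12: raw=0x3F007 flags P=1 W=1 U=1 S=0
  [2] read 0x3F idx=13: raw=0x42007 flags P=1 W=1 U=1 S=0
  [3] read 0x42 idx=22: raw=0x46007 flags P=1 W=1 U=1 S=0
  ✓ 0x461A3  — 4 lookups
#1 VA=0x38040BF3A (w,kernel):
  [0] read 0x3B idx=0: raw=0x47007 flags P=1 W=1 U=1 S=0
  [1] read 0x47 idx=14: raw=0x4B007 flags P=1 W=1 U=1 S=0
  [2] read 0x4B idx=2: raw=0x4C007 flags P=1 W=1 U=1 S=0
  [3] read 0x4C idx=11: raw=0x4D007 flags P=1 W=1 U=1 S=0
  ✓ 0x4DF3A  — 4 lookups
#2 VA=0xF87C320C116 (r,user):
  [0] read 0x3B idx=31: raw=0x4F007 flags P=1 W=1 U=1 S=0
  [1] read 0x4F idx=31: raw=0x50007 flags P=1 W=1 U=1 S=0
  [2] read 0x50 idx=25: raw=0x53007 flags P=1 W=1 U=1 S=0
  [3] read 0x53 idx=12: raw=0x55007 flags P=1 W=1 U=1 S=0
  ✓ 0x55116  — 4 lookups
#3 VA=0x2048300CB62 (w,user):
  [0] read 0x3B idx=4: raw=0x59007 flags P=1 W=1 U=1 S=0
  [1] read 0x59 idx=18: raw=0x5C007 flags P=1 W=1 U=1 S=0
  [2] read 0x5C idx=24: raw=0x5E007 flags P=1 W=1 U=1 S=0
  [3] read 0x5E idx=12: raw=0x61007 flags P=1 W=1 U=1 S=0
  ✓ 0x61B62  — 4 lookups
#4 VA=0x60081000A9E (r,kernel):
  [0] read 0x3B idx=12: raw=0x62007 flags P=1 W=1 U=1 S=0
  [1] read 0x62 idx=2: raw=0x64007 flags P=1 W=1 U=1 S=0
  [2] read 0x64 idx=8: raw=0x51004 flags P=0 W=0 U=1 S=0
  ⇒ fault: PAGE_NOT_PRESENT  — 3 lookups

Access #4 fault: PAGE_NOT_PRESENT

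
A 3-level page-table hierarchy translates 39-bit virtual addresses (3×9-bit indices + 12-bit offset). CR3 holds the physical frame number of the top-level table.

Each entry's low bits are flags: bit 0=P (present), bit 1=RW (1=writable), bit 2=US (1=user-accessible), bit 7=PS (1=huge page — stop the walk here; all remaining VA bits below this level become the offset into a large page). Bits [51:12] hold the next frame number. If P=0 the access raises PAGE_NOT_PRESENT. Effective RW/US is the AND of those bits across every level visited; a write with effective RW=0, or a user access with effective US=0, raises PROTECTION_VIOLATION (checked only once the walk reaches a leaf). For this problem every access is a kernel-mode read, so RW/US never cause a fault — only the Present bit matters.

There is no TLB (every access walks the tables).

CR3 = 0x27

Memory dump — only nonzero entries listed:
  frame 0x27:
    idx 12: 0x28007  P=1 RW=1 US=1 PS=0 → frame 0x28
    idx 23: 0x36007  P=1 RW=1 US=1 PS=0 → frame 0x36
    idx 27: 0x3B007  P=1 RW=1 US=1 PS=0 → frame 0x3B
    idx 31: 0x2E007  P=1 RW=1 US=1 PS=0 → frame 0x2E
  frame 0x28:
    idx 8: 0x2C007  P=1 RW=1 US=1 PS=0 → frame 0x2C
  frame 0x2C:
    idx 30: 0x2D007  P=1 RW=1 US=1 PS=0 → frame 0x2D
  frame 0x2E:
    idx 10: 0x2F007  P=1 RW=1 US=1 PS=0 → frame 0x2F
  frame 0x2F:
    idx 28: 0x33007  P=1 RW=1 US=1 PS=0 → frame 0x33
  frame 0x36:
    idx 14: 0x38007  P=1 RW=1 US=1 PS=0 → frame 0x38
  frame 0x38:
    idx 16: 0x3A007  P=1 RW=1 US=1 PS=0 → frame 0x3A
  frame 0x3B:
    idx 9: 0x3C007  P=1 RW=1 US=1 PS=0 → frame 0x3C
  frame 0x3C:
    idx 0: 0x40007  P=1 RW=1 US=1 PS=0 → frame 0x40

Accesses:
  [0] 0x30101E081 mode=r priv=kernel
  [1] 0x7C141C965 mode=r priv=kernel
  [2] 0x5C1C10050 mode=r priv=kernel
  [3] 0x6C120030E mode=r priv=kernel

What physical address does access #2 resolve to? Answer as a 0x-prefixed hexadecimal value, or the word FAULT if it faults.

Walk each access:
#0 VA=0x30101E081 (r,kernel):
  L0 @0x27[12] → 0x28007  P=1,RW=1,US=1,PS=0
  L1 @0x28[8] → 0x2C007  P=1,RW=1,US=1,PS=0
  L2 @0x2C[30] → 0x2D007  P=1,RW=1,US=1,PS=0
  → PA=0x2D081  (3 entries read)
#1 VA=0x7C141C965 (r,kernel):
  L0 @0x27[31] → 0x2E007  P=1,RW=1,US=1,PS=0
  L1 @0x2E[10] → 0x2F007  P=1,RW=1,US=1,PS=0
  L2 @0x2F[28] → 0x33007  P=1,RW=1,US=1,PS=0
  → PA=0x33965  (3 entries read)
#2 VA=0x5C1C10050 (r,kernel):
  L0 @0x27[23] → 0x36007  P=1,RW=1,US=1,PS=0
  L1 @0x36[14] → 0x38007  P=1,RW=1,US=1,PS=0
  L2 @0x38[16] → 0x3A007  P=1,RW=1,US=1,PS=0
  → PA=0x3A050  (3 entries read)
#3 VA=0x6C120030E (r,kernel):
  L0 @0x27[27] → 0x3B007  P=1,RW=1,US=1,PS=0
  L1 @0x3B[9] → 0x3C007  P=1,RW=1,US=1,PS=0
  L2 @0x3C[0] → 0x40007  P=1,RW=1,US=1,PS=0
  → PA=0x4030E  (3 entries read)

Access #2 PA: 0x3A050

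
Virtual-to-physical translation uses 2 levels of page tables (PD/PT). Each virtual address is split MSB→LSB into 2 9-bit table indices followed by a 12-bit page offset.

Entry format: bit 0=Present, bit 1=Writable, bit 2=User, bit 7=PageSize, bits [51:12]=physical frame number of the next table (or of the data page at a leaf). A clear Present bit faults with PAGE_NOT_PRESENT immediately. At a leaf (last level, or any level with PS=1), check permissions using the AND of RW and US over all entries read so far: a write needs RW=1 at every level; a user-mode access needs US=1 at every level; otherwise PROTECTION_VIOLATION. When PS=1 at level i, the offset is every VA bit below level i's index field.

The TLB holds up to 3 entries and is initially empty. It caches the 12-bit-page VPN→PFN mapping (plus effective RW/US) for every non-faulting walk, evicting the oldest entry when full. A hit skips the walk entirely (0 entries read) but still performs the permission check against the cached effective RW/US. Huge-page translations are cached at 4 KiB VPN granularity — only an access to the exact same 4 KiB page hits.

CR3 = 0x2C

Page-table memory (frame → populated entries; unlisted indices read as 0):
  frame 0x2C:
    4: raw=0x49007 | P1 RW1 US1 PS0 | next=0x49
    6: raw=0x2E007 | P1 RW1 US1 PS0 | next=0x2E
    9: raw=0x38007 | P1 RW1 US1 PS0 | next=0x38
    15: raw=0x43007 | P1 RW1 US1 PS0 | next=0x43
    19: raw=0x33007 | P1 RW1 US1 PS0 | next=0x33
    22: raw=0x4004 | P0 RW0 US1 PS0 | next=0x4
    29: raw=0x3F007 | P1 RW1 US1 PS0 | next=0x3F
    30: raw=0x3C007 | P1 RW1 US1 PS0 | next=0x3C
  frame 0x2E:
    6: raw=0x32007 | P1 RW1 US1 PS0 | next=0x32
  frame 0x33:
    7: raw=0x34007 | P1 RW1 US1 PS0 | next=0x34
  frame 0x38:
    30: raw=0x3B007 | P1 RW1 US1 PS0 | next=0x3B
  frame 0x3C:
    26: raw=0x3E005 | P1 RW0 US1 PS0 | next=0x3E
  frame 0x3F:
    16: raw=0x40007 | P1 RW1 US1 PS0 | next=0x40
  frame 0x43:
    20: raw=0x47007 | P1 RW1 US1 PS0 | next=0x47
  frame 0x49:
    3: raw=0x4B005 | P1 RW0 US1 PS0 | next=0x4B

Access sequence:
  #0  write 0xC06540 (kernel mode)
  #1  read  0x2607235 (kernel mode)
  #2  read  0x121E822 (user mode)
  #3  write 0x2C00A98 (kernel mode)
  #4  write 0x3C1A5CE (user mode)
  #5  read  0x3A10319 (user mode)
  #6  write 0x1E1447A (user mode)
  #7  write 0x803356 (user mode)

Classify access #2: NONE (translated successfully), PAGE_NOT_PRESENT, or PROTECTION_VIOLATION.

Walk each access:
#0 VA=0xC06540 (w,kernel):
  lvl0: tbl 0x2C, slot 6 ⇒ 0x2E007 (P1/RW1/US1/PS0)
  lvl1: tbl 0x2E, slot 6 ⇒ 0x32007 (P1/RW1/US1/PS0)
  → PA=0x32540  (2 entries read)
#1 VA=0x2607235 (r,kernel):
  lvl0: tbl 0x2C, slot 19 ⇒ 0x33007 (P1/RW1/US1/PS0)
  lvl1: tbl 0x33, slot 7 ⇒ 0x34007 (P1/RW1/US1/PS0)
  → PA=0x34235  (2 entries read)
#2 VA=0x121E822 (r,user):
  lvl0: tbl 0x2C, slot 9 ⇒ 0x38007 (P1/RW1/US1/PS0)
  lvl1: tbl 0x38, slot 30 ⇒ 0x3B007 (P1/RW1/US1/PS0)
  → PA=0x3B822  (2 entries read)
#3 VA=0x2C00A98 (w,kernel):
  lvl0: tbl 0x2C, slot 22 ⇒ 0x4004 (P0/RW0/US1/PS0)
  ⇒ fault: PAGE_NOT_PRESENT  — 1 lookups
#4 VA=0x3C1A5CE (w,user):
  lvl0: tbl 0x2C, slot 30 ⇒ 0x3C007 (P1/RW1/US1/PS0)
  lvl1: tbl 0x3C, slot 26 ⇒ 0x3E005 (P1/RW0/US1/PS0)
  ⇒ fault: PROTECTION_VIOLATION  — 2 lookups
#5 VA=0x3A10319 (r,user):
  lvl0: tbl 0x2C, slot 29 ⇒ 0x3F007 (P1/RW1/US1/PS0)
  lvl1: tbl 0x3F, slot 16 ⇒ 0x40007 (P1/RW1/US1/PS0)
  → PA=0x40319  (2 entries read)
#6 VA=0x1E1447A (w,user):
  lvl0: tbl 0x2C, slot 15 ⇒ 0x43007 (P1/RW1/US1/PS0)
  lvl1: tbl 0x43, slot 20 ⇒ 0x47007 (P1/RW1/US1/PS0)
  → PA=0x4747A  (2 entries read)
#7 VA=0x803356 (w,user):
  lvl0: tbl 0x2C, slot 4 ⇒ 0x49007 (P1/RW1/US1/PS0)
  lvl1: tbl 0x49, slot 3 ⇒ 0x4B005 (P1/RW0/US1/PS0)
  ⇒ fault: PROTECTION_VIOLATION  — 2 lookups

Access #2 fault: NONE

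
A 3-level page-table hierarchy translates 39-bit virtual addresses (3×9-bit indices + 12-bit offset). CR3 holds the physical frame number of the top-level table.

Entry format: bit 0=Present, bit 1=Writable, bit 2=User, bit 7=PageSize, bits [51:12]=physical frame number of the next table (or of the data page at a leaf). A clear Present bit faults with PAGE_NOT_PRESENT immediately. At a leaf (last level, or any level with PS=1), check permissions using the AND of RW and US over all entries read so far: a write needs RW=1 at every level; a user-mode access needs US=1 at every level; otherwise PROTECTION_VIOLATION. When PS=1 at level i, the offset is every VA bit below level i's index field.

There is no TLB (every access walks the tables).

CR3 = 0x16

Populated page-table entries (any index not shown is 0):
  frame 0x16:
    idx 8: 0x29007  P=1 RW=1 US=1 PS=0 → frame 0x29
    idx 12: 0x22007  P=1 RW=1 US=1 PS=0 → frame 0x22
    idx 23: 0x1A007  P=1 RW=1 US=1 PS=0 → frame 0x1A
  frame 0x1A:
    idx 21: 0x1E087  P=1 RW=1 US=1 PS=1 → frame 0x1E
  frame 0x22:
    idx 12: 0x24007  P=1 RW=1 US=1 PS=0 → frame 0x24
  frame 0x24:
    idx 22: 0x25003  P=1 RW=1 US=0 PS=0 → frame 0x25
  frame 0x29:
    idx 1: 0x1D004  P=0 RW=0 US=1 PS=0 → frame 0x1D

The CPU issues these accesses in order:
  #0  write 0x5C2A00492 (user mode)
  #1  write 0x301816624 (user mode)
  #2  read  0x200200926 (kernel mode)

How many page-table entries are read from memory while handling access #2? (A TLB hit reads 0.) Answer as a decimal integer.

Per-access translation:
#0 VA=0x5C2A00492 (w,user):
  [0] read 0x16 idx=23: raw=0x1A007 flags P=1 W=1 U=1 S=0
  [1] read 0x1A idx=21: raw=0x1E087 flags P=1 W=1 U=1 S=1
  → PA=0x1E492 (huge @L1)  (2 entries read)
#1 VA=0x301816624 (w,user):
  [0] read 0x16 idx=12: raw=0x22007 flags P=1 W=1 U=1 S=0
  [1] read 0x22 idx=12: raw=0x24007 flags P=1 W=1 U=1 S=0
  [2] read 0x24 idx=22: raw=0x25003 flags P=1 W=1 U=0 S=0
  ⇒ fault: PROTECTION_VIOLATION  — 3 lookups
#2 VA=0x200200926 (r,kernel):
  [0] read 0x16 idx=8: raw=0x29007 flags P=1 W=1 U=1 S=0
  [1] read 0x29 idx=1: raw=0x1D004 flags P=0 W=0 U=1 S=0
  ⇒ fault: PAGE_NOT_PRESENT  — 2 lookups

Entries read for #2: 2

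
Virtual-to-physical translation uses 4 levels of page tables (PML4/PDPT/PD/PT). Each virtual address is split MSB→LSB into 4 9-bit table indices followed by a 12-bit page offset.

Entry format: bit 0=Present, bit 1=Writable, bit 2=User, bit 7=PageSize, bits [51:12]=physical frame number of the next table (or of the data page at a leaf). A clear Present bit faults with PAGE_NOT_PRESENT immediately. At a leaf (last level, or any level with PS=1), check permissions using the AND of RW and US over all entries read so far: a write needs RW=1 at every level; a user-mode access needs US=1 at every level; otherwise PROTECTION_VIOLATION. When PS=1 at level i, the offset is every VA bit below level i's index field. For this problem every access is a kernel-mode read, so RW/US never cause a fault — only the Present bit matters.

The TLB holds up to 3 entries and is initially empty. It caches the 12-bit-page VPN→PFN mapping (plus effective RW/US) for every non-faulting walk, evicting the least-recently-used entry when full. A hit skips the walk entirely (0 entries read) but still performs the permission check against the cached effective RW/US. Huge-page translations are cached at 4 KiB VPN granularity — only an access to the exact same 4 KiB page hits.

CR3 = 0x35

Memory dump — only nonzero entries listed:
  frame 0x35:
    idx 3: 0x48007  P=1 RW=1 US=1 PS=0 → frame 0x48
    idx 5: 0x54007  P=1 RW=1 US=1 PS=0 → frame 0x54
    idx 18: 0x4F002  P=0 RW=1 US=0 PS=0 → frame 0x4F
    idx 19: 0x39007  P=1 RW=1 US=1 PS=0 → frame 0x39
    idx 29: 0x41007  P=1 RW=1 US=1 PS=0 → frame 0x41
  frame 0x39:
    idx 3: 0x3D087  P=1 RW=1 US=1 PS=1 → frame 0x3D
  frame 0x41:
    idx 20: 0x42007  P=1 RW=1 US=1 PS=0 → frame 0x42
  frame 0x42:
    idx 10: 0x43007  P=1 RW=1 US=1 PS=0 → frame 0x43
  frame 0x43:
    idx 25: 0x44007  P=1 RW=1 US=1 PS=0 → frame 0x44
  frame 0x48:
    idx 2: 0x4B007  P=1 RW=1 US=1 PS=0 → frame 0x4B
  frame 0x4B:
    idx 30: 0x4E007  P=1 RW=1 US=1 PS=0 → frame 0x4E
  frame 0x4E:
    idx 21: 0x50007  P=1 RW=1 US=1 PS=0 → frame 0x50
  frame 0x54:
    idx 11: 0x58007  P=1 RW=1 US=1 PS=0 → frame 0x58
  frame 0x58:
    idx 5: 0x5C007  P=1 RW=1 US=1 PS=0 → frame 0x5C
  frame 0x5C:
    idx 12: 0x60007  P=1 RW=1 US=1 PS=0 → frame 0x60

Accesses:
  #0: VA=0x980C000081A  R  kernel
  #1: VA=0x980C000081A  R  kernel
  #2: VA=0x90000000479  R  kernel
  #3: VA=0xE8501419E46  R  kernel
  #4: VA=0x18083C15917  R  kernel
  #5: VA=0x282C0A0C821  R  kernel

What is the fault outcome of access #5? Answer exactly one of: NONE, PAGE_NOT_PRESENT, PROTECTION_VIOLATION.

Trace:
#0 VA=0x980C000081A (r,kernel):
  [0] read 0x35 idx=19: raw=0x39007 flags P=1 W=1 U=1 S=0
  [1] read 0x39 idx=3: raw=0x3D087 flags P=1 W=1 U=1 S=1
  ✓ 0x3D81A (huge @L1)  — 2 lookups
#1 VA=0x980C000081A (r,kernel):
  TLB hit vpn=0x980C0000 → PA=0x3D81A
#2 VA=0x90000000479 (r,kernel):
  [0] read 0x35 idx=18: raw=0x4F002 flags P=0 W=1 U=0 S=0
  → PAGE_NOT_PRESENT  (1 entries read)
#3 VA=0xE8501419E46 (r,kernel):
  [0] read 0x35 idx=29: raw=0x41007 flags P=1 W=1 U=1 S=0
  [1] read 0x41 idx=20: raw=0x42007 flags P=1 W=1 U=1 S=0
  [2] read 0x42 idx=10: raw=0x43007 flags P=1 W=1 U=1 S=0
  [3] read 0x43 idx=25: raw=0x44007 flags P=1 W=1 U=1 S=0
  ✓ 0x44E46  — 4 lookups
#4 VA=0x18083C15917 (r,kernel):
  [0] read 0x35 idx=3: raw=0x48007 flags P=1 W=1 U=1 S=0
  [1] read 0x48 idx=2: raw=0x4B007 flags P=1 W=1 U=1 S=0
  [2] read 0x4B idx=30: raw=0x4E007 flags P=1 W=1 U=1 S=0
  [3] read 0x4E idx=21: raw=0x50007 flags P=1 W=1 U=1 S=0
  ✓ 0x50917  — 4 lookups
#5 VA=0x282C0A0C821 (r,kernel):
  [0] read 0x35 idx=5: raw=0x54007 flags P=1 W=1 U=1 S=0
  [1] read 0x54 idx=11: raw=0x58007 flags P=1 W=1 U=1 S=0
  [2] read 0x58 idx=5: raw=0x5C007 flags P=1 W=1 U=1 S=0
  [3] read 0x5C idx=12: raw=0x60007 flags P=1 W=1 U=1 S=0
  ✓ 0x60821  — 4 lookups

Access #5 fault: NONE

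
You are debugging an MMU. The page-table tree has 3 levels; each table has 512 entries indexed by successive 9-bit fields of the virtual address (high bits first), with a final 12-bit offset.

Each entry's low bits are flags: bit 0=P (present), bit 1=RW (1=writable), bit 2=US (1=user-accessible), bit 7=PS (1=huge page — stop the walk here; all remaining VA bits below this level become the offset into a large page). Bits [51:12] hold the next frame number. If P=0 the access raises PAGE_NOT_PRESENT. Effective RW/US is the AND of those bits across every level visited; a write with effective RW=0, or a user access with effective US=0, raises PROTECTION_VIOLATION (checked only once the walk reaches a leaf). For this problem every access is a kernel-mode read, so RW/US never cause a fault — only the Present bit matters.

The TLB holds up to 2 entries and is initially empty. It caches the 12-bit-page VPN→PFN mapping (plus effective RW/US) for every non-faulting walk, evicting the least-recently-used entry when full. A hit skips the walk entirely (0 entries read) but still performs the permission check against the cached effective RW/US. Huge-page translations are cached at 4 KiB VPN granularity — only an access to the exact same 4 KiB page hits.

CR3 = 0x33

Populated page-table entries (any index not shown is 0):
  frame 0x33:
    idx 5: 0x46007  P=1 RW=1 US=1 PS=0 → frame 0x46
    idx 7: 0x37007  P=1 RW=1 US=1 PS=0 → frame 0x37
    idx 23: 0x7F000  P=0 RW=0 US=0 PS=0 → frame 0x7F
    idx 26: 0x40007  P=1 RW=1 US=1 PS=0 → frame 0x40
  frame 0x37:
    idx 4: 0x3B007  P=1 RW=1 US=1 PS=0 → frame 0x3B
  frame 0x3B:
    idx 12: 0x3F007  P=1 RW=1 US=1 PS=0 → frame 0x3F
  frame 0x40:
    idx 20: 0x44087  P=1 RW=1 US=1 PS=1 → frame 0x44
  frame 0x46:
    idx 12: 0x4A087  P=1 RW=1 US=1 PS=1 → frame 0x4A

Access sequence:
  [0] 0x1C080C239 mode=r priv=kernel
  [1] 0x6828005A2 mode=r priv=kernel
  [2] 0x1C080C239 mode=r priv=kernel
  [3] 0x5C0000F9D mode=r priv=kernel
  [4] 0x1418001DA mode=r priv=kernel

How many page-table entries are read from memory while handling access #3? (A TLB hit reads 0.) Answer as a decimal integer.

Trace:
#0 VA=0x1C080C239 (r,kernel):
  L0: frame=0x33 idx=7 entry=0x37007 [P=1 RW=1 US=1 PS=0]
  L1: frame=0x37 idx=4 entry=0x3B007 [P=1 RW=1 US=1 PS=0]
  L2: frame=0x3B idx=12 entry=0x3F007 [P=1 RW=1 US=1 PS=0]
  ✓ 0x3F239  — 3 lookups
#1 VA=0x6828005A2 (r,kernel):
  L0: frame=0x33 idx=26 entry=0x40007 [P=1 RW=1 US=1 PS=0]
  L1: frame=0x40 idx=20 entry=0x44087 [P=1 RW=1 US=1 PS=1]
  ✓ 0x445A2 (huge @L1)  — 2 lookups
#2 VA=0x1C080C239 (r,kernel):
  TLB hit vpn=0x1C080C → PA=0x3F239
#3 VA=0x5C0000F9D (r,kernel):
  L0: frame=0x33 idx=23 entry=0x7F000 [P=0 RW=0 US=0 PS=0]
  ✗ PAGE_NOT_PRESENT  [1 reads]
#4 VA=0x1418001DA (r,kernel):
  L0: frame=0x33 idx=5 entry=0x46007 [P=1 RW=1 US=1 PS=0]
  L1: frame=0x46 idx=12 entry=0x4A087 [P=1 RW=1 US=1 PS=1]
  ✓ 0x4A1DA (huge @L1)  — 2 lookups

Entries read for #3: 1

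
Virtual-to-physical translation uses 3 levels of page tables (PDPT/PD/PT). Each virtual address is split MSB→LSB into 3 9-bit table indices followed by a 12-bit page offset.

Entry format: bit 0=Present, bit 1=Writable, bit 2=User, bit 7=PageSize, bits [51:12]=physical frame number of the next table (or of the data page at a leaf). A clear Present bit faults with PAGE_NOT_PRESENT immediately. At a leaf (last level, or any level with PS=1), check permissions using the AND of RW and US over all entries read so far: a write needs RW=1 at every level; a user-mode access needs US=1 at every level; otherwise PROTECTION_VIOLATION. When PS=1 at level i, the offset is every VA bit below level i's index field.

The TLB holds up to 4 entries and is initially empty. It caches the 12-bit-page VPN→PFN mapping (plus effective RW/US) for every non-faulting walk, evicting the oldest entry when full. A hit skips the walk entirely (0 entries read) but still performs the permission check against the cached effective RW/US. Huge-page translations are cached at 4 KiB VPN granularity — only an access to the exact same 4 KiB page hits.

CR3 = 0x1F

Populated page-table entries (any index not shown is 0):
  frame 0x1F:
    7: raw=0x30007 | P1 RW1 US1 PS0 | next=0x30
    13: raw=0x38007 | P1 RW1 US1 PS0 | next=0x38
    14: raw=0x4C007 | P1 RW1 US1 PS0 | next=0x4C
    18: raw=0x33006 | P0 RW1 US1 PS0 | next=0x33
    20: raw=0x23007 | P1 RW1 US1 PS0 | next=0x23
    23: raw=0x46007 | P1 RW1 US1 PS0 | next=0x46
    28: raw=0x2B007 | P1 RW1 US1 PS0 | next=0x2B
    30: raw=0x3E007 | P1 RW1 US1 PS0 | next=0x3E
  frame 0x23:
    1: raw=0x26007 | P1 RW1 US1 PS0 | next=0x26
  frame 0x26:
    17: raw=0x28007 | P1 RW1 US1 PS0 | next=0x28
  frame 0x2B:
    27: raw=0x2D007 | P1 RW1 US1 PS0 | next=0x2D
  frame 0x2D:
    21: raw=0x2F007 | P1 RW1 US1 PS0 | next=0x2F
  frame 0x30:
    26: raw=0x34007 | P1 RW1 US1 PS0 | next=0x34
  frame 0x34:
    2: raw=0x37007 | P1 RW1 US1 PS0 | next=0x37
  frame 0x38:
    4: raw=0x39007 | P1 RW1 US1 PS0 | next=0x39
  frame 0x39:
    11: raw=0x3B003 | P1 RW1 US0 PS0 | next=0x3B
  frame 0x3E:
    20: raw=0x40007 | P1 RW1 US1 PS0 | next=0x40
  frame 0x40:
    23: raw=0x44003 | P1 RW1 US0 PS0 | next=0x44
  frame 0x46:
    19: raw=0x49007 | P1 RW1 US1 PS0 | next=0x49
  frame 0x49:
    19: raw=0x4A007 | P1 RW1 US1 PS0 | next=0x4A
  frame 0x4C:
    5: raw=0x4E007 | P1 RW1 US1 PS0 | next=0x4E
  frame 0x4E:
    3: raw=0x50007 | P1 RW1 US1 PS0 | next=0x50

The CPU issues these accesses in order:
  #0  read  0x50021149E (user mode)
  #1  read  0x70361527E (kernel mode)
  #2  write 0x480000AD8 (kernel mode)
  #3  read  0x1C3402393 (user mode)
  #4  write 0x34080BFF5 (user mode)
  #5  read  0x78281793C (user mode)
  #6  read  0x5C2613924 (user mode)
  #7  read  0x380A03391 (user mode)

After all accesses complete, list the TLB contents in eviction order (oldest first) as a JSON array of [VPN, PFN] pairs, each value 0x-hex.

Trace:
#0 VA=0x50021149E (r,user):
  lvl0: tbl 0x1F, slot 20 ⇒ 0x23007 (P1/RW1/US1/PS0)
  lvl1: tbl 0x23, slot 1 ⇒ 0x26007 (P1/RW1/US1/PS0)
  lvl2: tbl 0x26, slot 17 ⇒ 0x28007 (P1/RW1/US1/PS0)
  ✓ 0x2849E  — 3 lookups
#1 VA=0x70361527E (r,kernel):
  lvl0: tbl 0x1F, slot 28 ⇒ 0x2B007 (P1/RW1/US1/PS0)
  lvl1: tbl 0x2B, slot 27 ⇒ 0x2D007 (P1/RW1/US1/PS0)
  lvl2: tbl 0x2D, slot 21 ⇒ 0x2F007 (P1/RW1/US1/PS0)
  ✓ 0x2F27E  — 3 lookups
#2 VA=0x480000AD8 (w,kernel):
  lvl0: tbl 0x1F, slot 18 ⇒ 0x33006 (P0/RW1/US1/PS0)
  ⇒ fault: PAGE_NOT_PRESENT  — 1 lookups
#3 VA=0x1C3402393 (r,user):
  lvl0: tbl 0x1F, slot 7 ⇒ 0x30007 (P1/RW1/US1/PS0)
  lvl1: tbl 0x30, slot 26 ⇒ 0x34007 (P1/RW1/US1/PS0)
  lvl2: tbl 0x34, slot 2 ⇒ 0x37007 (P1/RW1/US1/PS0)
  ✓ 0x37393  — 3 lookups
#4 VA=0x34080BFF5 (w,user):
  lvl0: tbl 0x1F, slot 13 ⇒ 0x38007 (P1/RW1/US1/PS0)
  lvl1: tbl 0x38, slot 4 ⇒ 0x39007 (P1/RW1/US1/PS0)
  lvl2: tbl 0x39, slot 11 ⇒ 0x3B003 (P1/RW1/US0/PS0)
  ⇒ fault: PROTECTION_VIOLATION  — 3 lookups
#5 VA=0x78281793C (r,user):
  lvl0: tbl 0x1F, slot 30 ⇒ 0x3E007 (P1/RW1/US1/PS0)
  lvl1: tbl 0x3E, slot 20 ⇒ 0x40007 (P1/RW1/US1/PS0)
  lvl2: tbl 0x40, slot 23 ⇒ 0x44003 (P1/RW1/US0/PS0)
  ⇒ fault: PROTECTION_VIOLATION  — 3 lookups
#6 VA=0x5C2613924 (r,user):
  lvl0: tbl 0x1F, slot 23 ⇒ 0x46007 (P1/RW1/US1/PS0)
  lvl1: tbl 0x46, slot 19 ⇒ 0x49007 (P1/RW1/US1/PS0)
  lvl2: tbl 0x49, slot 19 ⇒ 0x4A007 (P1/RW1/US1/PS0)
  ✓ 0x4A924  — 3 lookups
#7 VA=0x380A03391 (r,user):
  lvl0: tbl 0x1F, slot 14 ⇒ 0x4C007 (P1/RW1/US1/PS0)
  lvl1: tbl 0x4C, slot 5 ⇒ 0x4E007 (P1/RW1/US1/PS0)
  lvl2: tbl 0x4E, slot 3 ⇒ 0x50007 (P1/RW1/US1/PS0)
  ✓ 0x50391  — 3 lookups

TLB: [["0x703615", "0x2F"], ["0x1C3402", "0x37"], ["0x5C2613", "0x4A"], ["0x380A03", "0x50"]]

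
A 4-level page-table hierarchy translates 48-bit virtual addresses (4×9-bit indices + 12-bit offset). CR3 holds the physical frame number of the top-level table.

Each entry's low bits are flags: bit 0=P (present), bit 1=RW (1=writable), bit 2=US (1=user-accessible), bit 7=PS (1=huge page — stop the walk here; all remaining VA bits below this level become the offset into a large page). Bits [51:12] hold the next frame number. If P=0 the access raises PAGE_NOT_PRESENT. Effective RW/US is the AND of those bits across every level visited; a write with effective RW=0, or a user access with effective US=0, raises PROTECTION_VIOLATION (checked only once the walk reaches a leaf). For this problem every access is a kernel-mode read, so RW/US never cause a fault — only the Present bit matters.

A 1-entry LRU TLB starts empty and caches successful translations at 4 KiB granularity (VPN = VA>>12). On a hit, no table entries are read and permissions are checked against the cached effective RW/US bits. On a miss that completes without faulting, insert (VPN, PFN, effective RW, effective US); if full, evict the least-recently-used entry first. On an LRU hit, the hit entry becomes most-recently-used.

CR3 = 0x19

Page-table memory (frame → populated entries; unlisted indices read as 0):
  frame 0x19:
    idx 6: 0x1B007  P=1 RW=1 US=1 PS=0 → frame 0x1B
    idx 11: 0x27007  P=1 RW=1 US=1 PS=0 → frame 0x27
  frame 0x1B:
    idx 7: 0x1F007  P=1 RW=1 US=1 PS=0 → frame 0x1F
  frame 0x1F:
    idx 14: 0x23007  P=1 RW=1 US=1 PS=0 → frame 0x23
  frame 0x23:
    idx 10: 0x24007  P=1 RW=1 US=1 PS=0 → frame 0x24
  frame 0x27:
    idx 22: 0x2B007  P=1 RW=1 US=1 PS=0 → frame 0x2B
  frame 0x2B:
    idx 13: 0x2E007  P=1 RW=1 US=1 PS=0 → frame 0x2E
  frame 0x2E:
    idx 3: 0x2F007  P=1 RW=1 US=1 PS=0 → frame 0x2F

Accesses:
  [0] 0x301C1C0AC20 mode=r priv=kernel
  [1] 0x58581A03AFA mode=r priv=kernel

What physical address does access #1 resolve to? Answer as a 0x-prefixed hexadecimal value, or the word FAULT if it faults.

Walk each access:
#0 VA=0x301C1C0AC20 (r,kernel):
  L0: frame=0x19 idx=6 entry=0x1B007 [P=1 RW=1 US=1 PS=0]
  L1: frame=0x1B idx=7 entry=0x1F007 [P=1 RW=1 US=1 PS=0]
  L2: frame=0x1F idx=14 entry=0x23007 [P=1 RW=1 US=1 PS=0]
  L3: frame=0x23 idx=10 entry=0x24007 [P=1 RW=1 US=1 PS=0]
  ✓ 0x24C20  — 4 lookups
#1 VA=0x58581A03AFA (r,kernel):
  L0: frame=0x19 idx=11 entry=0x27007 [P=1 RW=1 US=1 PS=0]
  L1: frame=0x27 idx=22 entry=0x2B007 [P=1 RW=1 US=1 PS=0]
  L2: frame=0x2B idx=13 entry=0x2E007 [P=1 RW=1 US=1 PS=0]
  L3: frame=0x2E idx=3 entry=0x2F007 [P=1 RW=1 US=1 PS=0]
  ✓ 0x2FAFA  — 4 lookups

Access #1 PA: 0x2FAFA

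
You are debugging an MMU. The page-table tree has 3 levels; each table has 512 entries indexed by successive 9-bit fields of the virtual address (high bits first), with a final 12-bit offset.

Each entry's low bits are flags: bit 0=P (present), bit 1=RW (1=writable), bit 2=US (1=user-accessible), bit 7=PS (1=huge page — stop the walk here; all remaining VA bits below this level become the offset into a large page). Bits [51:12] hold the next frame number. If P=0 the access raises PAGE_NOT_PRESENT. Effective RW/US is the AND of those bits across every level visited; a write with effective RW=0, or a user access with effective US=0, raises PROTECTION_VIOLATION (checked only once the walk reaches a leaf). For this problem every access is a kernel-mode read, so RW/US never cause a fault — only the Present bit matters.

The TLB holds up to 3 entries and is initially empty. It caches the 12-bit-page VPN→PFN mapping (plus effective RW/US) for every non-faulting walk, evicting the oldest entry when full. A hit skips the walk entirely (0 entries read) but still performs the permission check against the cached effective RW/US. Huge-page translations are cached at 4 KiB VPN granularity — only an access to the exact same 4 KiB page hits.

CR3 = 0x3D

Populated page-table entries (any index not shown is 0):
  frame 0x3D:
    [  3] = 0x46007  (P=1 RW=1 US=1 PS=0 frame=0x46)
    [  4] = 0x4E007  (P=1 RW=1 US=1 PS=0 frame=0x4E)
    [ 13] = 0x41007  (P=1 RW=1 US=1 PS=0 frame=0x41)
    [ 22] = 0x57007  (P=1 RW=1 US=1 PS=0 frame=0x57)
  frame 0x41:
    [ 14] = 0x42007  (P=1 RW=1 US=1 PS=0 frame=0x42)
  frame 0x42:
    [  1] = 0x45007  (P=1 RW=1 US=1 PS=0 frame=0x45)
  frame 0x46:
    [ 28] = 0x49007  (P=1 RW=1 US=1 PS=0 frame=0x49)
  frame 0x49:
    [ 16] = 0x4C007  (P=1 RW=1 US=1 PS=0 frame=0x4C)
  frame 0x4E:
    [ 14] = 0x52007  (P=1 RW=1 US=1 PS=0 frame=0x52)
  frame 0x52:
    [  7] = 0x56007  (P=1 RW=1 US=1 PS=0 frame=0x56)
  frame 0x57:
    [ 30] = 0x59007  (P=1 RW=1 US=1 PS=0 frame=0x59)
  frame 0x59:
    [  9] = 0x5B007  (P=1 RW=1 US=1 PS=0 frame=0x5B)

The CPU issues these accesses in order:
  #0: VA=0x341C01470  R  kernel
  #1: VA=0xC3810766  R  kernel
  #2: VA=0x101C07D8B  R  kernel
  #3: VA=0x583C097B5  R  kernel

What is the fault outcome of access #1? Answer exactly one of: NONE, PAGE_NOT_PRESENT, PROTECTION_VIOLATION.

Walk each access:
#0 VA=0x341C01470 (r,kernel):
  L0 @0x3D[13] → 0x41007  P=1,RW=1,US=1,PS=0
  L1 @0x41[14] → 0x42007  P=1,RW=1,US=1,PS=0
  L2 @0x42[1] → 0x45007  P=1,RW=1,US=1,PS=0
  ⇒ phys 0x45470  [3 reads]
#1 VA=0xC3810766 (r,kernel):
  L0 @0x3D[3] → 0x46007  P=1,RW=1,US=1,PS=0
  L1 @0x46[28] → 0x49007  P=1,RW=1,US=1,PS=0
  L2 @0x49[16] → 0x4C007  P=1,RW=1,US=1,PS=0
  ⇒ phys 0x4C766  [3 reads]
#2 VA=0x101C07D8B (r,kernel):
  L0 @0x3D[4] → 0x4E007  P=1,RW=1,US=1,PS=0
  L1 @0x4E[14] → 0x52007  P=1,RW=1,US=1,PS=0
  L2 @0x52[7] → 0x56007  P=1,RW=1,US=1,PS=0
  ⇒ phys 0x56D8B  [3 reads]
#3 VA=0x583C097B5 (r,kernel):
  L0 @0x3D[22] → 0x57007  P=1,RW=1,US=1,PS=0
  L1 @0x57[30] → 0x59007  P=1,RW=1,US=1,PS=0
  L2 @0x59[9] → 0x5B007  P=1,RW=1,US=1,PS=0
  ⇒ phys 0x5B7B5  [3 reads]

Access #1 fault: NONE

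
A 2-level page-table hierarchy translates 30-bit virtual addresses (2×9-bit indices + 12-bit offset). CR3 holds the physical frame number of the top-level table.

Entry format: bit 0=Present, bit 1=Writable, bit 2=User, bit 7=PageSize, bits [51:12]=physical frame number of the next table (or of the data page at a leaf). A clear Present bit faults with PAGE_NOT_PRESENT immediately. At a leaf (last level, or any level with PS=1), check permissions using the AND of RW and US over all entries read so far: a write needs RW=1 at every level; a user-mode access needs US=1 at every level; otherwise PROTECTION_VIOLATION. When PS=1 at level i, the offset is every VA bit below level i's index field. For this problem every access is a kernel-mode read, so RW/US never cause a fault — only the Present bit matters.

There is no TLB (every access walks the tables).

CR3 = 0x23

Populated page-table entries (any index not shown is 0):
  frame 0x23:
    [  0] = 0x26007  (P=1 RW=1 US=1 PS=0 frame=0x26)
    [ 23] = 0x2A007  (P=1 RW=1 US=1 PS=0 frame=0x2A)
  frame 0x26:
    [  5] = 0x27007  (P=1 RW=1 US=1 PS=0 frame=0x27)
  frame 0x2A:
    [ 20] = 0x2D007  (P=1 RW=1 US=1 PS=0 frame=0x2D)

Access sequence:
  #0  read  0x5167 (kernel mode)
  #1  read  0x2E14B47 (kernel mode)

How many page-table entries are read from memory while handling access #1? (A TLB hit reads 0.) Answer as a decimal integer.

Trace:
#0 VA=0x5167 (r,kernel):
  lvl0: tbl 0x23, slot 0 ⇒ 0x26007 (P1/RW1/US1/PS0)
  lvl1: tbl 0x26, slot 5 ⇒ 0x27007 (P1/RW1/US1/PS0)
  ✓ 0x27167  — 2 lookups
#1 VA=0x2E14B47 (r,kernel):
  lvl0: tbl 0x23, slot 23 ⇒ 0x2A007 (P1/RW1/US1/PS0)
  lvl1: tbl 0x2A, slot 20 ⇒ 0x2D007 (P1/RW1/US1/PS0)
  ✓ 0x2DB47  — 2 lookups

Entries read for #1: 2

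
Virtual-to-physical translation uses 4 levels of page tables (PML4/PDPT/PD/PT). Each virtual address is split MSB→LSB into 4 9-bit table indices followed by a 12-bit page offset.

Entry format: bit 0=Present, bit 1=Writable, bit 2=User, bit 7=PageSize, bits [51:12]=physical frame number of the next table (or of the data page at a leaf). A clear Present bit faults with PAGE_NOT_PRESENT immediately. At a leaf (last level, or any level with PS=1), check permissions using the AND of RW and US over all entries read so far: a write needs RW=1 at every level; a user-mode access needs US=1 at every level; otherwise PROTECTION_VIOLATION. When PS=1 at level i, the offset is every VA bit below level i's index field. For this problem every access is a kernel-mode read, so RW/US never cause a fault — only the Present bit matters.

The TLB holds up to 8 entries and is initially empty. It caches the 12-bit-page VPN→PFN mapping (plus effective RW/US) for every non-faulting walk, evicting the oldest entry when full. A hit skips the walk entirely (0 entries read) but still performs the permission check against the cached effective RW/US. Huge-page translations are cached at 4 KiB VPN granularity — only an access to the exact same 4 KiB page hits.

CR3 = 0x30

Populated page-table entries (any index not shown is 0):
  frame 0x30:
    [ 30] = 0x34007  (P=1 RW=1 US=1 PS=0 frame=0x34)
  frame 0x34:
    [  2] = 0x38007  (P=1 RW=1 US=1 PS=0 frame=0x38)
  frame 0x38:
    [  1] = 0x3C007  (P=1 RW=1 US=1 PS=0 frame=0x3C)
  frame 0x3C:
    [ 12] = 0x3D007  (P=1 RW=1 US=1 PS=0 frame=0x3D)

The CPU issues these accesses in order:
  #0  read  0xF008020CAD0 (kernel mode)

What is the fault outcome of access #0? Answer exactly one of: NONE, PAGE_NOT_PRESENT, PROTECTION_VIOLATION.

Per-access translation:
#0 VA=0xF008020CAD0 (r,kernel):
  L0 @0x30[30] → 0x34007  P=1,RW=1,US=1,PS=0
  L1 @0x34[2] → 0x38007  P=1,RW=1,US=1,PS=0
  L2 @0x38[1] → 0x3C007  P=1,RW=1,US=1,PS=0
  L3 @0x3C[12] → 0x3D007  P=1,RW=1,US=1,PS=0
  ✓ 0x3DAD0  — 4 lookups

Access #0 fault: NONE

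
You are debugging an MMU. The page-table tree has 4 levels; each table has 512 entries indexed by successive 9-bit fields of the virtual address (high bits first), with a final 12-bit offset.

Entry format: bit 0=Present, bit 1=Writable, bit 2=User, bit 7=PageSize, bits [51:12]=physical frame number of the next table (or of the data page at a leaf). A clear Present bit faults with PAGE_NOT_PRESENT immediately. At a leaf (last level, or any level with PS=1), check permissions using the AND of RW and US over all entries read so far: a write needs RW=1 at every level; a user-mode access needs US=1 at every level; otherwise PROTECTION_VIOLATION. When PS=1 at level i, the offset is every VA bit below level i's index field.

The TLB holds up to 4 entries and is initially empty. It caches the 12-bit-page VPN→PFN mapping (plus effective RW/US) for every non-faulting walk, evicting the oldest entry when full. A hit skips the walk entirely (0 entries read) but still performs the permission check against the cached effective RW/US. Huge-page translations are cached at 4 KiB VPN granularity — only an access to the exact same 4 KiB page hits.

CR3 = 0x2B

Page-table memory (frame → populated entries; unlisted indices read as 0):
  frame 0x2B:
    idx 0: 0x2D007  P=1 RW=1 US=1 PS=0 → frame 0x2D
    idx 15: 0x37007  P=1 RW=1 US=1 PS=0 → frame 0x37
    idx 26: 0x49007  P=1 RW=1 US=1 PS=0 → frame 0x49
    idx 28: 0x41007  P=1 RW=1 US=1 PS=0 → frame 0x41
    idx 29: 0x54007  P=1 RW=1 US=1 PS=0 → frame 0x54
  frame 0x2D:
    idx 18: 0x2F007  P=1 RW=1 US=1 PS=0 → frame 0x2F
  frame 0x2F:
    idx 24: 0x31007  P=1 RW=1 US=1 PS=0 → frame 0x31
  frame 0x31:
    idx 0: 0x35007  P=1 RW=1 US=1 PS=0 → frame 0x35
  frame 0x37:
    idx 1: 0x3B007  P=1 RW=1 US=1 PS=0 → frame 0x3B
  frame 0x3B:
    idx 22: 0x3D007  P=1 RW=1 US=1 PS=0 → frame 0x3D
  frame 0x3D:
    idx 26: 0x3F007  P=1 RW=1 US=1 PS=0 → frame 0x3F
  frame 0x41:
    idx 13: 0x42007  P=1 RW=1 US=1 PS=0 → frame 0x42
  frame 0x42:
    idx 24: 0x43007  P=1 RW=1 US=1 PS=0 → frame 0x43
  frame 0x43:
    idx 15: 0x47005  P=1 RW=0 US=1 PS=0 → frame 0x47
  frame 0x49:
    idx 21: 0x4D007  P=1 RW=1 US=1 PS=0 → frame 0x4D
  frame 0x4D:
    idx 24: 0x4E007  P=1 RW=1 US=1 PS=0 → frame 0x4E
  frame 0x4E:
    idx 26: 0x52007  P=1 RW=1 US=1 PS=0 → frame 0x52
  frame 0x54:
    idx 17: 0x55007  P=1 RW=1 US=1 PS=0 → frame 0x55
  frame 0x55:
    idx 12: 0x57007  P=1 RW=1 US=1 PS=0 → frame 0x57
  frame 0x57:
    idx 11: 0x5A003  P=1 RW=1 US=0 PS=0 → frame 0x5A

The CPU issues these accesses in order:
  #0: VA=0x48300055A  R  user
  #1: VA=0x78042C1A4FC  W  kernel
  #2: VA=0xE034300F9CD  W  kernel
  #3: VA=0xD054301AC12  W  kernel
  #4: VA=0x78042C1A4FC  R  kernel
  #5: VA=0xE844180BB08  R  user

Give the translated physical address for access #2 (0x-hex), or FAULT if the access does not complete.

Walk each access:
#0 VA=0x48300055A (r,user):
  L0 @0x2B[0] → 0x2D007  P=1,RW=1,US=1,PS=0
  L1 @0x2D[18] → 0x2F007  P=1,RW=1,US=1,PS=0
  L2 @0x2F[24] → 0x31007  P=1,RW=1,US=1,PS=0
  L3 @0x31[0] → 0x35007  P=1,RW=1,US=1,PS=0
  ⇒ phys 0x3555A  [4 reads]
#1 VA=0x78042C1A4FC (w,kernel):
  L0 @0x2B[15] → 0x37007  P=1,RW=1,US=1,PS=0
  L1 @0x37[1] → 0x3B007  P=1,RW=1,US=1,PS=0
  L2 @0x3B[22] → 0x3D007  P=1,RW=1,US=1,PS=0
  L3 @0x3D[26] → 0x3F007  P=1,RW=1,US=1,PS=0
  ⇒ phys 0x3F4FC  [4 reads]
#2 VA=0xE034300F9CD (w,kernel):
  L0 @0x2B[28] → 0x41007  P=1,RW=1,US=1,PS=0
  L1 @0x41[13] → 0x42007  P=1,RW=1,US=1,PS=0
  L2 @0x42[24] → 0x43007  P=1,RW=1,US=1,PS=0
  L3 @0x43[15] → 0x47005  P=1,RW=0,US=1,PS=0
  ⇒ fault: PROTECTION_VIOLATION  — 4 lookups
#3 VA=0xD054301AC12 (w,kernel):
  L0 @0x2B[26] → 0x49007  P=1,RW=1,US=1,PS=0
  L1 @0x49[21] → 0x4D007  P=1,RW=1,US=1,PS=0
  L2 @0x4D[24] → 0x4E007  P=1,RW=1,US=1,PS=0
  L3 @0x4E[26] → 0x52007  P=1,RW=1,US=1,PS=0
  ⇒ phys 0x52C12  [4 reads]
#4 VA=0x78042C1A4FC (r,kernel):
  TLB hit vpn=0x78042C1A → PA=0x3F4FC
#5 VA=0xE844180BB08 (r,user):
  L0 @0x2B[29] → 0x54007  P=1,RW=1,US=1,PS=0
  L1 @0x54[17] → 0x55007  P=1,RW=1,US=1,PS=0
  L2 @0x55[12] → 0x57007  P=1,RW=1,US=1,PS=0
  L3 @0x57[11] → 0x5A003  P=1,RW=1,US=0,PS=0
  ⇒ fault: PROTECTION_VIOLATION  — 4 lookups

Access #2 PA: FAULT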